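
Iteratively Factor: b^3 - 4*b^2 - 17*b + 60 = (b - 5)*(b^2 + b - 12) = (b - 5)*(b + 4)*(b - 3)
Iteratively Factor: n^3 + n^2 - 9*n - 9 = (n - 3)*(n^2 + 4*n + 3) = (n - 3)*(n + 1)*(n + 3)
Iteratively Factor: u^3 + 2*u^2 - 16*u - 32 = (u + 2)*(u^2 - 16) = (u - 4)*(u + 2)*(u + 4)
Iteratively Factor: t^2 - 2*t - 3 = (t + 1)*(t - 3)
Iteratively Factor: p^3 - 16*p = (p - 4)*(p^2 + 4*p) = (p - 4)*(p + 4)*(p)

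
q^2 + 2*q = q*(q + 2)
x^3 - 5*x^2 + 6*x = x*(x - 3)*(x - 2)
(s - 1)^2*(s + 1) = s^3 - s^2 - s + 1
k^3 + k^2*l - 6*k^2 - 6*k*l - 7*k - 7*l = (k - 7)*(k + 1)*(k + l)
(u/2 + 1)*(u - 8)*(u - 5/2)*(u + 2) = u^4/2 - 13*u^3/4 - 9*u^2 + 19*u + 40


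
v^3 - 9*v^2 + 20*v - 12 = (v - 6)*(v - 2)*(v - 1)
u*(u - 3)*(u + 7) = u^3 + 4*u^2 - 21*u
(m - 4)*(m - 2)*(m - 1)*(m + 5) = m^4 - 2*m^3 - 21*m^2 + 62*m - 40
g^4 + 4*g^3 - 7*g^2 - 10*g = g*(g - 2)*(g + 1)*(g + 5)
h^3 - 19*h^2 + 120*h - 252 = (h - 7)*(h - 6)^2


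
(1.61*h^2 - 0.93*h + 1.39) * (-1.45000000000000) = -2.3345*h^2 + 1.3485*h - 2.0155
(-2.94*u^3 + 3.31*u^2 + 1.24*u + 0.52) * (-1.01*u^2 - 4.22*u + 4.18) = 2.9694*u^5 + 9.0637*u^4 - 27.5098*u^3 + 8.0778*u^2 + 2.9888*u + 2.1736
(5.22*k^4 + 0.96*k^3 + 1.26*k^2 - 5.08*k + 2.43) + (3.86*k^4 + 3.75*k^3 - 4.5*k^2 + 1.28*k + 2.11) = 9.08*k^4 + 4.71*k^3 - 3.24*k^2 - 3.8*k + 4.54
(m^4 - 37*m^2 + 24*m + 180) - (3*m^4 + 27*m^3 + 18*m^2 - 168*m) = -2*m^4 - 27*m^3 - 55*m^2 + 192*m + 180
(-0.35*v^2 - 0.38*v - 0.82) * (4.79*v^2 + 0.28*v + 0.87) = -1.6765*v^4 - 1.9182*v^3 - 4.3387*v^2 - 0.5602*v - 0.7134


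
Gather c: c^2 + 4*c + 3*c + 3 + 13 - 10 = c^2 + 7*c + 6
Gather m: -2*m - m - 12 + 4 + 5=-3*m - 3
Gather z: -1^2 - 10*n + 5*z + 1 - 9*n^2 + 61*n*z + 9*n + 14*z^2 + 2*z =-9*n^2 - n + 14*z^2 + z*(61*n + 7)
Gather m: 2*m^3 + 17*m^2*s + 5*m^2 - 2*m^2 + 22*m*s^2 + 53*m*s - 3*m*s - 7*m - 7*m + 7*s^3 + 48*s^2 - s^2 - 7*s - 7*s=2*m^3 + m^2*(17*s + 3) + m*(22*s^2 + 50*s - 14) + 7*s^3 + 47*s^2 - 14*s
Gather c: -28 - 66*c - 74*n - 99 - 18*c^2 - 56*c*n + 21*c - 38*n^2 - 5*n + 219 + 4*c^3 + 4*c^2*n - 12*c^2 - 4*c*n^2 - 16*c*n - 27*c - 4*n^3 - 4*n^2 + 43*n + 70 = 4*c^3 + c^2*(4*n - 30) + c*(-4*n^2 - 72*n - 72) - 4*n^3 - 42*n^2 - 36*n + 162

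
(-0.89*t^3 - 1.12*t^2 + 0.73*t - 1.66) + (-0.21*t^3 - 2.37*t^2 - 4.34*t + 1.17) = -1.1*t^3 - 3.49*t^2 - 3.61*t - 0.49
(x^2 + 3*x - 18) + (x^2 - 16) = 2*x^2 + 3*x - 34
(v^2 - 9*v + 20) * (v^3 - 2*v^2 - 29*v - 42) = v^5 - 11*v^4 + 9*v^3 + 179*v^2 - 202*v - 840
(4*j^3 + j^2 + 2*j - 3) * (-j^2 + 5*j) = -4*j^5 + 19*j^4 + 3*j^3 + 13*j^2 - 15*j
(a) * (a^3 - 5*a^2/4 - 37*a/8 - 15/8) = a^4 - 5*a^3/4 - 37*a^2/8 - 15*a/8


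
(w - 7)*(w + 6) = w^2 - w - 42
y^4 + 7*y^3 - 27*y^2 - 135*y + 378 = (y - 3)^2*(y + 6)*(y + 7)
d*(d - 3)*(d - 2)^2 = d^4 - 7*d^3 + 16*d^2 - 12*d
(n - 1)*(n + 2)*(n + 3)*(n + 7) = n^4 + 11*n^3 + 29*n^2 + n - 42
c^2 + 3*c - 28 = (c - 4)*(c + 7)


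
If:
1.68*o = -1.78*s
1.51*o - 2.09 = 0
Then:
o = 1.38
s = -1.31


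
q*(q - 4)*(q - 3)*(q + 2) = q^4 - 5*q^3 - 2*q^2 + 24*q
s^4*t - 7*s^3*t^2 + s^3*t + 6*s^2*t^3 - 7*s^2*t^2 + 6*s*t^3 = s*(s - 6*t)*(s - t)*(s*t + t)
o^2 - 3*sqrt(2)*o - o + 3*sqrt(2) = (o - 1)*(o - 3*sqrt(2))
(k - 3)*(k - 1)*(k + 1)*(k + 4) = k^4 + k^3 - 13*k^2 - k + 12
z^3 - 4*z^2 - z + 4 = (z - 4)*(z - 1)*(z + 1)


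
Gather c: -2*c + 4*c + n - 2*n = 2*c - n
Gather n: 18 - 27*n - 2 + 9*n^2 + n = 9*n^2 - 26*n + 16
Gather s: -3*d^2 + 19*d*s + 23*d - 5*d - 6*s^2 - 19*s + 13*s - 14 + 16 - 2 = -3*d^2 + 18*d - 6*s^2 + s*(19*d - 6)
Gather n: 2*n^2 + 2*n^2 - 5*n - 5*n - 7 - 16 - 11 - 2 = 4*n^2 - 10*n - 36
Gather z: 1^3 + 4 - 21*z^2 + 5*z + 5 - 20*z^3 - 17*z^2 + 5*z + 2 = -20*z^3 - 38*z^2 + 10*z + 12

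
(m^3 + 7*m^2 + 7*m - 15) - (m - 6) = m^3 + 7*m^2 + 6*m - 9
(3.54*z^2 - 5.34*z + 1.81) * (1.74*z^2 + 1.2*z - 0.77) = 6.1596*z^4 - 5.0436*z^3 - 5.9844*z^2 + 6.2838*z - 1.3937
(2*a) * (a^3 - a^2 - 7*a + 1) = 2*a^4 - 2*a^3 - 14*a^2 + 2*a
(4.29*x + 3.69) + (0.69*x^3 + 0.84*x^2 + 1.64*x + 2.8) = 0.69*x^3 + 0.84*x^2 + 5.93*x + 6.49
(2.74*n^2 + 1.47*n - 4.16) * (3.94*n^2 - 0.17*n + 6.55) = 10.7956*n^4 + 5.326*n^3 + 1.3067*n^2 + 10.3357*n - 27.248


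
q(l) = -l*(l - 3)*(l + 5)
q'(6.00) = -117.00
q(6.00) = -198.00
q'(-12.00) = -369.00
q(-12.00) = 1260.00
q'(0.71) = 10.65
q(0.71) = 9.28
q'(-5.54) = -54.91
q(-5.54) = 25.55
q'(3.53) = -36.50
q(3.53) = -15.96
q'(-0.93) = 16.13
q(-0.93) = -14.88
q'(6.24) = -126.77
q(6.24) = -227.25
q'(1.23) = 5.54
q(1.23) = 13.56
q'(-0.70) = 16.33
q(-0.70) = -11.14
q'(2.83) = -20.35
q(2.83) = 3.77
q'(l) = -l*(l - 3) - l*(l + 5) - (l - 3)*(l + 5)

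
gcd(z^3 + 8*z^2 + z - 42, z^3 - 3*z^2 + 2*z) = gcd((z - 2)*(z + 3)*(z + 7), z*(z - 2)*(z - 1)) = z - 2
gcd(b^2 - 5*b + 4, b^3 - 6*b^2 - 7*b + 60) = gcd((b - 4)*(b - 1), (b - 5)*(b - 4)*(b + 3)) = b - 4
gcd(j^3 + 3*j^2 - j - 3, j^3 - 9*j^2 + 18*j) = 1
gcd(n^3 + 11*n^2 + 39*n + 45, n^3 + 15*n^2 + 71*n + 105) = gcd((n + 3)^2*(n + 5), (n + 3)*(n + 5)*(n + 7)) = n^2 + 8*n + 15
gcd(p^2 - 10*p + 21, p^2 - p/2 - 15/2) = p - 3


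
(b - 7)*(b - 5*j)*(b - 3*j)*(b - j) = b^4 - 9*b^3*j - 7*b^3 + 23*b^2*j^2 + 63*b^2*j - 15*b*j^3 - 161*b*j^2 + 105*j^3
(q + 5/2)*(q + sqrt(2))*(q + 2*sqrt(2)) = q^3 + 5*q^2/2 + 3*sqrt(2)*q^2 + 4*q + 15*sqrt(2)*q/2 + 10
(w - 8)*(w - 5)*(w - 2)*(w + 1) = w^4 - 14*w^3 + 51*w^2 - 14*w - 80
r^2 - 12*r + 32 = (r - 8)*(r - 4)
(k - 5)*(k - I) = k^2 - 5*k - I*k + 5*I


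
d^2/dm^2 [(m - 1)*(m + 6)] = 2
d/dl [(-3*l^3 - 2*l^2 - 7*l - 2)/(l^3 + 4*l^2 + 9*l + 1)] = (-10*l^4 - 40*l^3 + 7*l^2 + 12*l + 11)/(l^6 + 8*l^5 + 34*l^4 + 74*l^3 + 89*l^2 + 18*l + 1)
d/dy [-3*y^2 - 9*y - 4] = -6*y - 9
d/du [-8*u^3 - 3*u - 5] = -24*u^2 - 3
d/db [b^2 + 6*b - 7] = 2*b + 6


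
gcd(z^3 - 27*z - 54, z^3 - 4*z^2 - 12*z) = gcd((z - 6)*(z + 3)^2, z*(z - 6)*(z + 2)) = z - 6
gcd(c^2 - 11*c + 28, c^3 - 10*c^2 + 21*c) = c - 7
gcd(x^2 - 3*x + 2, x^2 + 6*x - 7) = x - 1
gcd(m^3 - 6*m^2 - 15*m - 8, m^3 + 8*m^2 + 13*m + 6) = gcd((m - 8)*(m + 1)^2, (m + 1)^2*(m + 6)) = m^2 + 2*m + 1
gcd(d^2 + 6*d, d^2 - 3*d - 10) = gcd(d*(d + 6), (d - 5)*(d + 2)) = 1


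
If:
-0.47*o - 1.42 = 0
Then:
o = -3.02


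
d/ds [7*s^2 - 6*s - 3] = 14*s - 6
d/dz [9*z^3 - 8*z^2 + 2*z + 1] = 27*z^2 - 16*z + 2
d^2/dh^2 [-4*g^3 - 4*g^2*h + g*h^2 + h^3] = 2*g + 6*h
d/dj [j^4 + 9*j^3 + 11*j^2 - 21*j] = 4*j^3 + 27*j^2 + 22*j - 21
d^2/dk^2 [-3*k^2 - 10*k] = -6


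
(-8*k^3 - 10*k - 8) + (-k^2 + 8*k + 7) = -8*k^3 - k^2 - 2*k - 1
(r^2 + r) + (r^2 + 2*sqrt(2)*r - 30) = 2*r^2 + r + 2*sqrt(2)*r - 30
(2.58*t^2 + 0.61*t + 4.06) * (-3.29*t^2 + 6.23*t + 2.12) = -8.4882*t^4 + 14.0665*t^3 - 4.0875*t^2 + 26.587*t + 8.6072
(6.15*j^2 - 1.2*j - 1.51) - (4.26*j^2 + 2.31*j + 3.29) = 1.89*j^2 - 3.51*j - 4.8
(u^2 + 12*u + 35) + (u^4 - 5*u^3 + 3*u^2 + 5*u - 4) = u^4 - 5*u^3 + 4*u^2 + 17*u + 31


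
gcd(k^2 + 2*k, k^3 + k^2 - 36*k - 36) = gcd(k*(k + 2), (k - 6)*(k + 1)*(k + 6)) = 1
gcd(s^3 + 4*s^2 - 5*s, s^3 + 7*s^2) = s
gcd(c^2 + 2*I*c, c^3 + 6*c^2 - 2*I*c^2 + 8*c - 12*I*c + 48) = c + 2*I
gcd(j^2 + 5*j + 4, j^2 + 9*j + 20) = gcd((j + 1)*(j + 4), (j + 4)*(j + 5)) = j + 4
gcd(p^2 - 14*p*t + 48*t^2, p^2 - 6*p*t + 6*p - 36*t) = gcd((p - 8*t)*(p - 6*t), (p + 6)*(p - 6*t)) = p - 6*t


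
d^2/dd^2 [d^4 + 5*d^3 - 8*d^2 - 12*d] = 12*d^2 + 30*d - 16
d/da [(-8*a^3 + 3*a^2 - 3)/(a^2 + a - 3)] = (-8*a^4 - 16*a^3 + 75*a^2 - 12*a + 3)/(a^4 + 2*a^3 - 5*a^2 - 6*a + 9)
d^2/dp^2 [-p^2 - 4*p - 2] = -2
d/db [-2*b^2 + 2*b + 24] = 2 - 4*b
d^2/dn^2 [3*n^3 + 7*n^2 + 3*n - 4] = 18*n + 14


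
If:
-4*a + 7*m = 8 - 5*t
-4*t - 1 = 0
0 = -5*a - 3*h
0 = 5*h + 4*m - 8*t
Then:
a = 153/127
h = -255/127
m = 1021/508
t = -1/4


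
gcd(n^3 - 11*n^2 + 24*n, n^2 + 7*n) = n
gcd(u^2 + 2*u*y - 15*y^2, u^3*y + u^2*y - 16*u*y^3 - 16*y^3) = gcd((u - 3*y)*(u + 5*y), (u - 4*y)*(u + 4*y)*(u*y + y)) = 1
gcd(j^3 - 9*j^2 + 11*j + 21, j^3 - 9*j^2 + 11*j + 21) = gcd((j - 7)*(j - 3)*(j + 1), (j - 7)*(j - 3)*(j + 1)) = j^3 - 9*j^2 + 11*j + 21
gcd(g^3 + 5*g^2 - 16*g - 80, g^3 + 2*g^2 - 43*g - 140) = g^2 + 9*g + 20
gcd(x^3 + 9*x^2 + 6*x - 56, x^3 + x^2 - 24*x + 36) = x - 2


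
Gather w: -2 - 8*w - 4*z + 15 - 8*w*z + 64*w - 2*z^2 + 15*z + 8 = w*(56 - 8*z) - 2*z^2 + 11*z + 21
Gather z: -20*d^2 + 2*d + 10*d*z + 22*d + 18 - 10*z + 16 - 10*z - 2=-20*d^2 + 24*d + z*(10*d - 20) + 32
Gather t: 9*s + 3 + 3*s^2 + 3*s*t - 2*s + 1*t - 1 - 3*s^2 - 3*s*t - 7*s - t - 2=0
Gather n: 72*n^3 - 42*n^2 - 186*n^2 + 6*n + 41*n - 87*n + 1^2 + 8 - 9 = 72*n^3 - 228*n^2 - 40*n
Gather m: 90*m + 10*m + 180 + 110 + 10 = 100*m + 300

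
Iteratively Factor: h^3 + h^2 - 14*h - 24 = (h - 4)*(h^2 + 5*h + 6) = (h - 4)*(h + 2)*(h + 3)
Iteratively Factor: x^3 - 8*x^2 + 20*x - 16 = (x - 2)*(x^2 - 6*x + 8) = (x - 2)^2*(x - 4)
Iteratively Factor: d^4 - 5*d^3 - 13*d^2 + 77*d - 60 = (d - 1)*(d^3 - 4*d^2 - 17*d + 60) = (d - 1)*(d + 4)*(d^2 - 8*d + 15) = (d - 5)*(d - 1)*(d + 4)*(d - 3)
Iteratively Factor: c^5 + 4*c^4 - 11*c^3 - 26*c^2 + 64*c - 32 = (c + 4)*(c^4 - 11*c^2 + 18*c - 8) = (c - 2)*(c + 4)*(c^3 + 2*c^2 - 7*c + 4) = (c - 2)*(c - 1)*(c + 4)*(c^2 + 3*c - 4) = (c - 2)*(c - 1)^2*(c + 4)*(c + 4)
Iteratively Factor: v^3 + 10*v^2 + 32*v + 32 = (v + 2)*(v^2 + 8*v + 16) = (v + 2)*(v + 4)*(v + 4)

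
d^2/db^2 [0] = 0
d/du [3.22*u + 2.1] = 3.22000000000000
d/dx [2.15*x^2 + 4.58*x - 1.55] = 4.3*x + 4.58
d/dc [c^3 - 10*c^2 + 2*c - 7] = 3*c^2 - 20*c + 2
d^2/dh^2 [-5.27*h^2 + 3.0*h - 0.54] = -10.5400000000000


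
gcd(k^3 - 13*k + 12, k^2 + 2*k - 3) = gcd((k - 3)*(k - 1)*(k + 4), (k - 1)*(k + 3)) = k - 1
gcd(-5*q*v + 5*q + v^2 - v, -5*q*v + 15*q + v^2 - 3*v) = 5*q - v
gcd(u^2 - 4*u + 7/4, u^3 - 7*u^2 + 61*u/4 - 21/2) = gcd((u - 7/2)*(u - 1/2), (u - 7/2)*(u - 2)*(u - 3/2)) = u - 7/2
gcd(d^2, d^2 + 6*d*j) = d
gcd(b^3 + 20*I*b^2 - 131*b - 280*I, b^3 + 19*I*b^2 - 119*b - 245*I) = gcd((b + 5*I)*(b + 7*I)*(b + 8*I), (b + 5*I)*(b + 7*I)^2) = b^2 + 12*I*b - 35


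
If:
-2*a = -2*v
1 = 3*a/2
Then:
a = 2/3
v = 2/3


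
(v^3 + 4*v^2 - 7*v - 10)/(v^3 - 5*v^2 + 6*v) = (v^2 + 6*v + 5)/(v*(v - 3))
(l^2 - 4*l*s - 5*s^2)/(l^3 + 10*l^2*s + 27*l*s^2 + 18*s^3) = (l - 5*s)/(l^2 + 9*l*s + 18*s^2)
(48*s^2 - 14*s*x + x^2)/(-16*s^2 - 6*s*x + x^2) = (-6*s + x)/(2*s + x)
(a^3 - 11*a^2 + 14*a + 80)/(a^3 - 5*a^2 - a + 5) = (a^2 - 6*a - 16)/(a^2 - 1)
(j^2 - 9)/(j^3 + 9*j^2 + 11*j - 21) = (j - 3)/(j^2 + 6*j - 7)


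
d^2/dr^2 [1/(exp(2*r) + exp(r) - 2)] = (2*(2*exp(r) + 1)^2*exp(r) - (4*exp(r) + 1)*(exp(2*r) + exp(r) - 2))*exp(r)/(exp(2*r) + exp(r) - 2)^3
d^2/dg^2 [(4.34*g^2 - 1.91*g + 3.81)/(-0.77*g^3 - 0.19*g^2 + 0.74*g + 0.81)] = (-5.14637199999999*g^6 + 6.794634*g^5 - 40.268382*g^4 - 45.72033*g^3 + 22.48803*g^2 - 9.279972*g - 13.330086)/(0.456533*g^9 + 0.337953*g^8 - 1.232847*g^7 - 2.08346*g^6 + 0.473796*g^5 + 2.993637*g^4 + 1.793683*g^3 - 0.956691*g^2 - 1.456542*g - 0.531441)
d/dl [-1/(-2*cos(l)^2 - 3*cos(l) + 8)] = (4*cos(l) + 3)*sin(l)/(3*cos(l) + cos(2*l) - 7)^2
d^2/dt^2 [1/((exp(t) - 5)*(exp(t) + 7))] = (4*exp(3*t) + 6*exp(2*t) + 144*exp(t) + 70)*exp(t)/(exp(6*t) + 6*exp(5*t) - 93*exp(4*t) - 412*exp(3*t) + 3255*exp(2*t) + 7350*exp(t) - 42875)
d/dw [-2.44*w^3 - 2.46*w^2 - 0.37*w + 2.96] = -7.32*w^2 - 4.92*w - 0.37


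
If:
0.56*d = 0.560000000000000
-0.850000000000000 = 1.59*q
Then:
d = 1.00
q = -0.53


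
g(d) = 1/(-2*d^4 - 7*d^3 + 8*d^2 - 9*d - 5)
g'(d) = (8*d^3 + 21*d^2 - 16*d + 9)/(-2*d^4 - 7*d^3 + 8*d^2 - 9*d - 5)^2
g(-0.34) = -1.30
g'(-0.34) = 28.15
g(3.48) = -0.00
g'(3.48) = 0.00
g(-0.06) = -0.23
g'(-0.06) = 0.51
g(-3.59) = 0.01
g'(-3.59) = -0.00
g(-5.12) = -0.01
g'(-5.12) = -0.01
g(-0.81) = 0.10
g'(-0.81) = 0.29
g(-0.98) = 0.06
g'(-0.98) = 0.14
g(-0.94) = 0.07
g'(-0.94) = 0.16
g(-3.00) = 0.01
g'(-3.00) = 0.00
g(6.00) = 0.00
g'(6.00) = 0.00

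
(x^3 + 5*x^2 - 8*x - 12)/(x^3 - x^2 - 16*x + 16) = (x^3 + 5*x^2 - 8*x - 12)/(x^3 - x^2 - 16*x + 16)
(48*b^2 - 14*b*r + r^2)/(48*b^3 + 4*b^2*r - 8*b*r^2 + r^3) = (-8*b + r)/(-8*b^2 - 2*b*r + r^2)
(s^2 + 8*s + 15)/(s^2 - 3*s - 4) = (s^2 + 8*s + 15)/(s^2 - 3*s - 4)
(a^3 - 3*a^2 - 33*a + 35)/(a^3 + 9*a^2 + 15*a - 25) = (a - 7)/(a + 5)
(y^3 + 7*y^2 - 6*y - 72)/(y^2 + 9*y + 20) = (y^2 + 3*y - 18)/(y + 5)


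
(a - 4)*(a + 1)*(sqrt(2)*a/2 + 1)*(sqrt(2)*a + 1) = a^4 - 3*a^3 + 3*sqrt(2)*a^3/2 - 9*sqrt(2)*a^2/2 - 3*a^2 - 6*sqrt(2)*a - 3*a - 4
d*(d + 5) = d^2 + 5*d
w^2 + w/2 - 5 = (w - 2)*(w + 5/2)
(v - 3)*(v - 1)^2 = v^3 - 5*v^2 + 7*v - 3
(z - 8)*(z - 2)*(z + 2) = z^3 - 8*z^2 - 4*z + 32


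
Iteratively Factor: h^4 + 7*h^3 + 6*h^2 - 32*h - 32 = (h + 4)*(h^3 + 3*h^2 - 6*h - 8) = (h - 2)*(h + 4)*(h^2 + 5*h + 4) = (h - 2)*(h + 4)^2*(h + 1)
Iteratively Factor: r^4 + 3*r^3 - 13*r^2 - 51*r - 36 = (r + 1)*(r^3 + 2*r^2 - 15*r - 36) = (r + 1)*(r + 3)*(r^2 - r - 12) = (r - 4)*(r + 1)*(r + 3)*(r + 3)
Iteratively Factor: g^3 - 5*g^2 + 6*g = (g - 2)*(g^2 - 3*g) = g*(g - 2)*(g - 3)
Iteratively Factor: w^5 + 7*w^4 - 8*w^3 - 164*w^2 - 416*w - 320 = (w + 2)*(w^4 + 5*w^3 - 18*w^2 - 128*w - 160) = (w - 5)*(w + 2)*(w^3 + 10*w^2 + 32*w + 32) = (w - 5)*(w + 2)*(w + 4)*(w^2 + 6*w + 8) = (w - 5)*(w + 2)^2*(w + 4)*(w + 4)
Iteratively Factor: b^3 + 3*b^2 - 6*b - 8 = (b + 4)*(b^2 - b - 2) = (b + 1)*(b + 4)*(b - 2)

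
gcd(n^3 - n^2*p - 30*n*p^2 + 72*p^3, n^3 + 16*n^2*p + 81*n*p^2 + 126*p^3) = n + 6*p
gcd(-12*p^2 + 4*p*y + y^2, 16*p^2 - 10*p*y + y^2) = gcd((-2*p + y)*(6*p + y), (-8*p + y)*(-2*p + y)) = -2*p + y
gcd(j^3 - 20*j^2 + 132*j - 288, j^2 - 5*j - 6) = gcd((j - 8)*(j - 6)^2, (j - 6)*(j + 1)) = j - 6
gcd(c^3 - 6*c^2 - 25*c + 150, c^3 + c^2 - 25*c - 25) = c^2 - 25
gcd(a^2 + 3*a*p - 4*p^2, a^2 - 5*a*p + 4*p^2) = -a + p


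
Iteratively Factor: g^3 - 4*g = (g - 2)*(g^2 + 2*g) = (g - 2)*(g + 2)*(g)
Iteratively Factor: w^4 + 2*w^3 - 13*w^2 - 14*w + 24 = (w - 3)*(w^3 + 5*w^2 + 2*w - 8) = (w - 3)*(w + 2)*(w^2 + 3*w - 4) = (w - 3)*(w + 2)*(w + 4)*(w - 1)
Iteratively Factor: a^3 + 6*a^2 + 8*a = (a + 2)*(a^2 + 4*a) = (a + 2)*(a + 4)*(a)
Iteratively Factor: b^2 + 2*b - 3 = (b + 3)*(b - 1)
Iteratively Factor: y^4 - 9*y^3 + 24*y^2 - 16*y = (y - 4)*(y^3 - 5*y^2 + 4*y) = (y - 4)*(y - 1)*(y^2 - 4*y) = y*(y - 4)*(y - 1)*(y - 4)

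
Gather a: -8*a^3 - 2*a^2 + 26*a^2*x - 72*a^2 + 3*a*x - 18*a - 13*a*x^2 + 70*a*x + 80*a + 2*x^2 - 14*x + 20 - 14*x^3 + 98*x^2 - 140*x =-8*a^3 + a^2*(26*x - 74) + a*(-13*x^2 + 73*x + 62) - 14*x^3 + 100*x^2 - 154*x + 20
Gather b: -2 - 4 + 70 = 64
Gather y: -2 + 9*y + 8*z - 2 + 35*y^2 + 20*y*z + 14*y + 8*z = 35*y^2 + y*(20*z + 23) + 16*z - 4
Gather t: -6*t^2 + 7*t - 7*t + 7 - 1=6 - 6*t^2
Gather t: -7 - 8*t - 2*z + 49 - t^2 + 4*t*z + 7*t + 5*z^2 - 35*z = -t^2 + t*(4*z - 1) + 5*z^2 - 37*z + 42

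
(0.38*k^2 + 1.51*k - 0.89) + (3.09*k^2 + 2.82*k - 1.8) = 3.47*k^2 + 4.33*k - 2.69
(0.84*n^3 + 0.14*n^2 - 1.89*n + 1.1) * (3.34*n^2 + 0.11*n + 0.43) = 2.8056*n^5 + 0.56*n^4 - 5.936*n^3 + 3.5263*n^2 - 0.6917*n + 0.473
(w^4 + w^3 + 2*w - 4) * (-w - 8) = -w^5 - 9*w^4 - 8*w^3 - 2*w^2 - 12*w + 32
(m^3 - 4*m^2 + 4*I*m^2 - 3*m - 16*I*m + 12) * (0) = 0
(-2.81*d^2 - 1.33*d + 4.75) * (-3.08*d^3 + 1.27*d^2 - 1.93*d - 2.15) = 8.6548*d^5 + 0.5277*d^4 - 10.8958*d^3 + 14.6409*d^2 - 6.308*d - 10.2125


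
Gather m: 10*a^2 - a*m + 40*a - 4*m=10*a^2 + 40*a + m*(-a - 4)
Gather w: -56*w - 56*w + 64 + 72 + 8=144 - 112*w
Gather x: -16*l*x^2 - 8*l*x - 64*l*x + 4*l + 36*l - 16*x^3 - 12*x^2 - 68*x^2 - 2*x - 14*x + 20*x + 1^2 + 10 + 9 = 40*l - 16*x^3 + x^2*(-16*l - 80) + x*(4 - 72*l) + 20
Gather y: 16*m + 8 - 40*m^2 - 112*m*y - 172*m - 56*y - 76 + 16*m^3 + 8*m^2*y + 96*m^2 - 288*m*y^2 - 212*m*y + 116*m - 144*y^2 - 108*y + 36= 16*m^3 + 56*m^2 - 40*m + y^2*(-288*m - 144) + y*(8*m^2 - 324*m - 164) - 32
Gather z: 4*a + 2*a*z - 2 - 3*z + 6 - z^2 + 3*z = 2*a*z + 4*a - z^2 + 4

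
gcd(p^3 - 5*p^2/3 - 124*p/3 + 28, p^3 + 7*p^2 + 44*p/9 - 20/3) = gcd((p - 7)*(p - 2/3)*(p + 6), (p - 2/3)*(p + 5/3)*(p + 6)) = p^2 + 16*p/3 - 4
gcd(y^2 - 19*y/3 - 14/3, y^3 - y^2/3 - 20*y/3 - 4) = y + 2/3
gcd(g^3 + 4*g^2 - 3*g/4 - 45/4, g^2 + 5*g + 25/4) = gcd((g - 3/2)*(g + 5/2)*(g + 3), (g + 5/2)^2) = g + 5/2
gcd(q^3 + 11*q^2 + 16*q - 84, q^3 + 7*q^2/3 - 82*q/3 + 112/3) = q^2 + 5*q - 14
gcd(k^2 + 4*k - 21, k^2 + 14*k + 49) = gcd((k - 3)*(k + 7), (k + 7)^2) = k + 7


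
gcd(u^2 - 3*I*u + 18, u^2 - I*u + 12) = u + 3*I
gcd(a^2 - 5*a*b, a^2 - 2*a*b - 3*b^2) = 1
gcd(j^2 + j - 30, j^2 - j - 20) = j - 5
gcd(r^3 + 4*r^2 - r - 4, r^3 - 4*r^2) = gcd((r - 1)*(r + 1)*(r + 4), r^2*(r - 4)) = 1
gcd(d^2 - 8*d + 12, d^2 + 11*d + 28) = 1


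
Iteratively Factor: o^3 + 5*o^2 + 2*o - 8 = (o + 2)*(o^2 + 3*o - 4) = (o - 1)*(o + 2)*(o + 4)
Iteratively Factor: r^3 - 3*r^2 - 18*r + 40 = (r - 5)*(r^2 + 2*r - 8) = (r - 5)*(r - 2)*(r + 4)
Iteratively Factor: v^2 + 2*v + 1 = (v + 1)*(v + 1)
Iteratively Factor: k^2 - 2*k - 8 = (k - 4)*(k + 2)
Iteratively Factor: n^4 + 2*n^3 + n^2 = (n + 1)*(n^3 + n^2) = n*(n + 1)*(n^2 + n) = n*(n + 1)^2*(n)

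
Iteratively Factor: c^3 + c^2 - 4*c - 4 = (c - 2)*(c^2 + 3*c + 2) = (c - 2)*(c + 2)*(c + 1)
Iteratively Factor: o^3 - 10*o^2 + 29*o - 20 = (o - 4)*(o^2 - 6*o + 5) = (o - 5)*(o - 4)*(o - 1)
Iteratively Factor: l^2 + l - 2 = (l + 2)*(l - 1)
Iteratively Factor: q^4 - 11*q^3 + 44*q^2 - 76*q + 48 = (q - 4)*(q^3 - 7*q^2 + 16*q - 12) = (q - 4)*(q - 2)*(q^2 - 5*q + 6) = (q - 4)*(q - 3)*(q - 2)*(q - 2)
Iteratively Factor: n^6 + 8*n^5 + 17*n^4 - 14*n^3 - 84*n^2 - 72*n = (n + 3)*(n^5 + 5*n^4 + 2*n^3 - 20*n^2 - 24*n) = (n - 2)*(n + 3)*(n^4 + 7*n^3 + 16*n^2 + 12*n) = (n - 2)*(n + 3)^2*(n^3 + 4*n^2 + 4*n) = n*(n - 2)*(n + 3)^2*(n^2 + 4*n + 4) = n*(n - 2)*(n + 2)*(n + 3)^2*(n + 2)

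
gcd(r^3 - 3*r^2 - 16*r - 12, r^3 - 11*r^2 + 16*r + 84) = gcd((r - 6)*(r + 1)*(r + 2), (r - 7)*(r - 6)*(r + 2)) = r^2 - 4*r - 12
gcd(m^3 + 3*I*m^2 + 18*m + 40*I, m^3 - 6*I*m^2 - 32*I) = m^2 - 2*I*m + 8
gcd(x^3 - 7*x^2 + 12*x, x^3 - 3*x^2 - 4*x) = x^2 - 4*x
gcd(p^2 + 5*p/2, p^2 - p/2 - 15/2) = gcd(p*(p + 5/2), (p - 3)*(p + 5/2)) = p + 5/2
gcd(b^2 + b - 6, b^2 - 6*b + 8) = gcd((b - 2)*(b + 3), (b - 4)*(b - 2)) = b - 2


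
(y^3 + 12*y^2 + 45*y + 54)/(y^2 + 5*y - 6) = (y^2 + 6*y + 9)/(y - 1)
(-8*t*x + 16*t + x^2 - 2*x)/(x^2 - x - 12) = (8*t*x - 16*t - x^2 + 2*x)/(-x^2 + x + 12)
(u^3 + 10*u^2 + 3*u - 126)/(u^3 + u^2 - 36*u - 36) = (u^2 + 4*u - 21)/(u^2 - 5*u - 6)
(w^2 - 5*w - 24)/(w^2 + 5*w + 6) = (w - 8)/(w + 2)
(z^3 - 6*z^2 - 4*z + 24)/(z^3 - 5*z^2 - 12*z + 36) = (z + 2)/(z + 3)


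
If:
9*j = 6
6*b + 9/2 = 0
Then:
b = -3/4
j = 2/3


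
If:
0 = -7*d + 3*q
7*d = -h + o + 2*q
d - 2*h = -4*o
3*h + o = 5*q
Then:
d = 0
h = 0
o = 0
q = 0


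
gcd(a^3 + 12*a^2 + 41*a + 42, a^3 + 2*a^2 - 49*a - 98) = a^2 + 9*a + 14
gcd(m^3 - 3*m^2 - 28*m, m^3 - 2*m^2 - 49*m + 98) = m - 7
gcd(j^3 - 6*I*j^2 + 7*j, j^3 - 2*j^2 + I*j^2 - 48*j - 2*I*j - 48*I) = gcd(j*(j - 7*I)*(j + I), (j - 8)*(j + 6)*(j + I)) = j + I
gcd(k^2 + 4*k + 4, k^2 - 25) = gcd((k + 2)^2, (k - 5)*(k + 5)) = 1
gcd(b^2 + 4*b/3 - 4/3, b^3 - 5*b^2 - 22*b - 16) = b + 2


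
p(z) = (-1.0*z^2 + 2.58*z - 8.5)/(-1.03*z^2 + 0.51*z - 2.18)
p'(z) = (2.58 - 2.0*z)/(-1.03*z^2 + 0.51*z - 2.18) + (2.06*z - 0.51)*(-1.0*z^2 + 2.58*z - 8.5)/(-1.03*z^2 + 0.51*z - 2.18)^2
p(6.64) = 0.80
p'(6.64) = 0.00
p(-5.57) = 1.46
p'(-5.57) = 0.10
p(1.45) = 1.90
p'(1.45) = -1.22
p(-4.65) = 1.57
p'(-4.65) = 0.15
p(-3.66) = 1.76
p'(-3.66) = 0.24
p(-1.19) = 3.06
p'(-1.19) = 0.97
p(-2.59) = 2.10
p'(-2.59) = 0.44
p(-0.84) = 3.41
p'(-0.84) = 1.01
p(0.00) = 3.90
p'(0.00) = -0.27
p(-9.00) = 1.25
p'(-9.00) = 0.04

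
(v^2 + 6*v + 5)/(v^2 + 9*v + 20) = (v + 1)/(v + 4)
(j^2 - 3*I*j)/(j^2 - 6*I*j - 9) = j/(j - 3*I)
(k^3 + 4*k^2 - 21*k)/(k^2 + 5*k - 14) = k*(k - 3)/(k - 2)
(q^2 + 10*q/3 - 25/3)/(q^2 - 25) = (q - 5/3)/(q - 5)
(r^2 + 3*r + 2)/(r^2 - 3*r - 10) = (r + 1)/(r - 5)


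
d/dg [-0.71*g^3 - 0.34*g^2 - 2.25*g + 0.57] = -2.13*g^2 - 0.68*g - 2.25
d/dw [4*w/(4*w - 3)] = -12/(4*w - 3)^2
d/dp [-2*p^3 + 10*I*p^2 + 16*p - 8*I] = -6*p^2 + 20*I*p + 16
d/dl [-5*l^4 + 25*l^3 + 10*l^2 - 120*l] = -20*l^3 + 75*l^2 + 20*l - 120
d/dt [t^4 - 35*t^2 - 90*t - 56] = 4*t^3 - 70*t - 90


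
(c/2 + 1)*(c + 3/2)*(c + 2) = c^3/2 + 11*c^2/4 + 5*c + 3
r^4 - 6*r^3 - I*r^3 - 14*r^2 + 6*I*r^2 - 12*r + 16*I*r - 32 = (r - 8)*(r + 2)*(r - 2*I)*(r + I)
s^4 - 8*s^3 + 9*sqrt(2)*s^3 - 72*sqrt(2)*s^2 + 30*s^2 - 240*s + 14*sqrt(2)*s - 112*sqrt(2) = (s - 8)*(s + sqrt(2))^2*(s + 7*sqrt(2))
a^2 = a^2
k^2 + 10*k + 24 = (k + 4)*(k + 6)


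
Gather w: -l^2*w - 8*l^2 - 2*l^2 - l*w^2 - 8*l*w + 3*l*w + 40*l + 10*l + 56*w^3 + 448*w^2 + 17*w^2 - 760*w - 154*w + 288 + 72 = -10*l^2 + 50*l + 56*w^3 + w^2*(465 - l) + w*(-l^2 - 5*l - 914) + 360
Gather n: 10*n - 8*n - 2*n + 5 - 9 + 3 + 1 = 0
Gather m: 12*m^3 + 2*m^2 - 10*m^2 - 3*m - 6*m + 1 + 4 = 12*m^3 - 8*m^2 - 9*m + 5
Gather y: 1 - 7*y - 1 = -7*y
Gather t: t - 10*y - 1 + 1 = t - 10*y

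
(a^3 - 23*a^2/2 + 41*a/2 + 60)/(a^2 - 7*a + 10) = (a^2 - 13*a/2 - 12)/(a - 2)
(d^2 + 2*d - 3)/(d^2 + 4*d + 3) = (d - 1)/(d + 1)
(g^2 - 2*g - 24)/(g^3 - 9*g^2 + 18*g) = (g + 4)/(g*(g - 3))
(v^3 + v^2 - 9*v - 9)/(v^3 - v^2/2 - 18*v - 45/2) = 2*(v^2 - 2*v - 3)/(2*v^2 - 7*v - 15)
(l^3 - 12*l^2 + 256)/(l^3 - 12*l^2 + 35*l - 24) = (l^2 - 4*l - 32)/(l^2 - 4*l + 3)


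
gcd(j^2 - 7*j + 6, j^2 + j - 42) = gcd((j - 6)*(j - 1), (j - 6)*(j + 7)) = j - 6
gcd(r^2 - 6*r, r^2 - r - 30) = r - 6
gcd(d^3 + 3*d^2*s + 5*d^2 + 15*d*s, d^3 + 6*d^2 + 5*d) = d^2 + 5*d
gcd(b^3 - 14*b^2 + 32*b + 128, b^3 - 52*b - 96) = b^2 - 6*b - 16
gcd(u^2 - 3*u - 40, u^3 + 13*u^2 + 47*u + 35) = u + 5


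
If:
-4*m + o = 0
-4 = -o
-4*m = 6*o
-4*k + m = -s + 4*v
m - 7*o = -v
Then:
No Solution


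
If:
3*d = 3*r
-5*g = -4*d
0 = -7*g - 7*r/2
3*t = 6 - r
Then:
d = 0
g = 0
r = 0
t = 2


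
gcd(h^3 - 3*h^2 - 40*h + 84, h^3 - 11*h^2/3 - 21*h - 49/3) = h - 7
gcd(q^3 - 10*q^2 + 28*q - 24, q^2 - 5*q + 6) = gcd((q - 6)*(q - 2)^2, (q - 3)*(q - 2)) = q - 2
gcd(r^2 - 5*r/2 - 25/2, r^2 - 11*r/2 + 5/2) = r - 5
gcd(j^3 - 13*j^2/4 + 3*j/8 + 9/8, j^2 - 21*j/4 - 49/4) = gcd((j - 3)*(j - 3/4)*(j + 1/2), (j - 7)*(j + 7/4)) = 1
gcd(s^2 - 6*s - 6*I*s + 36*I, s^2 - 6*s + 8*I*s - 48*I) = s - 6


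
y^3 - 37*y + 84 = (y - 4)*(y - 3)*(y + 7)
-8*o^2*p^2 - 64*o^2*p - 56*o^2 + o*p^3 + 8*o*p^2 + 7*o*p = (-8*o + p)*(p + 7)*(o*p + o)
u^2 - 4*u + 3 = (u - 3)*(u - 1)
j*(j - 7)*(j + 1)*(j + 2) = j^4 - 4*j^3 - 19*j^2 - 14*j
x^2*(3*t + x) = 3*t*x^2 + x^3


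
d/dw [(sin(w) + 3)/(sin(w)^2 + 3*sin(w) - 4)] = (-6*sin(w) + cos(w)^2 - 14)*cos(w)/(sin(w)^2 + 3*sin(w) - 4)^2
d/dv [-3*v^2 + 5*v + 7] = 5 - 6*v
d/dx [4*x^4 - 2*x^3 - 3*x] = 16*x^3 - 6*x^2 - 3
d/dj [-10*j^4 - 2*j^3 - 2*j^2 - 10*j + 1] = -40*j^3 - 6*j^2 - 4*j - 10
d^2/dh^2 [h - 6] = 0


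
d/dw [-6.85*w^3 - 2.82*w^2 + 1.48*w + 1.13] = -20.55*w^2 - 5.64*w + 1.48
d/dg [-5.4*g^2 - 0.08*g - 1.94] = -10.8*g - 0.08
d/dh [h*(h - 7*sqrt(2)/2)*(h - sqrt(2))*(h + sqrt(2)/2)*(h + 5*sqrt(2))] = 5*h^4 + 4*sqrt(2)*h^3 - 225*h^2/2 + 32*sqrt(2)*h + 35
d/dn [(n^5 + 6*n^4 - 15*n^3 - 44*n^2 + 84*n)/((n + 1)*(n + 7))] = (3*n^4 + 2*n^3 - 11*n^2 - 16*n + 12)/(n^2 + 2*n + 1)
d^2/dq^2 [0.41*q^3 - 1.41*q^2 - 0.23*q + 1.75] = 2.46*q - 2.82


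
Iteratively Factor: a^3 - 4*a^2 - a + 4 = (a - 4)*(a^2 - 1) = (a - 4)*(a - 1)*(a + 1)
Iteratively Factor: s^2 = (s)*(s)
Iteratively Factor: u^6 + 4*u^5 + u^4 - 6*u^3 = (u + 2)*(u^5 + 2*u^4 - 3*u^3) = u*(u + 2)*(u^4 + 2*u^3 - 3*u^2) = u*(u + 2)*(u + 3)*(u^3 - u^2) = u*(u - 1)*(u + 2)*(u + 3)*(u^2) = u^2*(u - 1)*(u + 2)*(u + 3)*(u)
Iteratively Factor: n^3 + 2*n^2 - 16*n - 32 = (n + 4)*(n^2 - 2*n - 8) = (n + 2)*(n + 4)*(n - 4)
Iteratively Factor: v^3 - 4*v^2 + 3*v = (v)*(v^2 - 4*v + 3) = v*(v - 1)*(v - 3)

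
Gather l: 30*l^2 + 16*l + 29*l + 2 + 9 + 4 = 30*l^2 + 45*l + 15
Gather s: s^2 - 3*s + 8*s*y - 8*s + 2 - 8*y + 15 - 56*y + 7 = s^2 + s*(8*y - 11) - 64*y + 24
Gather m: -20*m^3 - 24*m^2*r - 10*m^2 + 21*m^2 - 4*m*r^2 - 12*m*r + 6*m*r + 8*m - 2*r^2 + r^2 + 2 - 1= -20*m^3 + m^2*(11 - 24*r) + m*(-4*r^2 - 6*r + 8) - r^2 + 1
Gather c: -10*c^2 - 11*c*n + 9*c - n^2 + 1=-10*c^2 + c*(9 - 11*n) - n^2 + 1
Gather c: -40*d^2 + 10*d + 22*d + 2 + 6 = -40*d^2 + 32*d + 8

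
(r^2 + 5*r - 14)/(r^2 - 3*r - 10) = (-r^2 - 5*r + 14)/(-r^2 + 3*r + 10)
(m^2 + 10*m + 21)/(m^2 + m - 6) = (m + 7)/(m - 2)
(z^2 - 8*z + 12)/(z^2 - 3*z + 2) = (z - 6)/(z - 1)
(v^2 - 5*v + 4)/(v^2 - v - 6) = (-v^2 + 5*v - 4)/(-v^2 + v + 6)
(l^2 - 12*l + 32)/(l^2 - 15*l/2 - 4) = 2*(l - 4)/(2*l + 1)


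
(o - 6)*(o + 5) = o^2 - o - 30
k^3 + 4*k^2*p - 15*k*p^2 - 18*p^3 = (k - 3*p)*(k + p)*(k + 6*p)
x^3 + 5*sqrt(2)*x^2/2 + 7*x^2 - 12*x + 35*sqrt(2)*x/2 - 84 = (x + 7)*(x - 3*sqrt(2)/2)*(x + 4*sqrt(2))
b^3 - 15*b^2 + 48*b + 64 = (b - 8)^2*(b + 1)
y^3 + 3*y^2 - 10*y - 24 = (y - 3)*(y + 2)*(y + 4)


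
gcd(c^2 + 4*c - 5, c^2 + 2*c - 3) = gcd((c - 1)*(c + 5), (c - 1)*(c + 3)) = c - 1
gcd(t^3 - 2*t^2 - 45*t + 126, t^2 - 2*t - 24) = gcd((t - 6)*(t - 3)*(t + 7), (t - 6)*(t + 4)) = t - 6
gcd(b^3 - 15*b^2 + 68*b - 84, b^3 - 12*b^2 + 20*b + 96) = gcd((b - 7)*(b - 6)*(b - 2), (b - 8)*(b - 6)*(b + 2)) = b - 6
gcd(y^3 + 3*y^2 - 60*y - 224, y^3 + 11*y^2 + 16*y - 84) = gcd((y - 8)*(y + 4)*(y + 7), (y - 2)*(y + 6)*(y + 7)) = y + 7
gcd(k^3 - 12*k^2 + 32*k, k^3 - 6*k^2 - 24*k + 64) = k - 8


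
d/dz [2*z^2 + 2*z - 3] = 4*z + 2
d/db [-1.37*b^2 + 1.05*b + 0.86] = 1.05 - 2.74*b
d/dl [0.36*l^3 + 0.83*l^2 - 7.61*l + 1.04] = 1.08*l^2 + 1.66*l - 7.61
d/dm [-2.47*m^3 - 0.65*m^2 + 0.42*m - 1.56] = -7.41*m^2 - 1.3*m + 0.42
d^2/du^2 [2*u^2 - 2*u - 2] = 4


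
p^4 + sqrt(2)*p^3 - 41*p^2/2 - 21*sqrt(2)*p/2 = p*(p - 3*sqrt(2))*(p + sqrt(2)/2)*(p + 7*sqrt(2)/2)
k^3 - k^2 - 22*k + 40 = (k - 4)*(k - 2)*(k + 5)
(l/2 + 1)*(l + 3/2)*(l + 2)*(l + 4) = l^4/2 + 19*l^3/4 + 16*l^2 + 23*l + 12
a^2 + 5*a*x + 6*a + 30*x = (a + 6)*(a + 5*x)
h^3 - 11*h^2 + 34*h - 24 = (h - 6)*(h - 4)*(h - 1)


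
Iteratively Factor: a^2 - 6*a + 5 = (a - 1)*(a - 5)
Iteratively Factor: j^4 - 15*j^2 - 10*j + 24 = (j - 4)*(j^3 + 4*j^2 + j - 6) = (j - 4)*(j - 1)*(j^2 + 5*j + 6) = (j - 4)*(j - 1)*(j + 3)*(j + 2)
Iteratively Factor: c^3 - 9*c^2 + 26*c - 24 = (c - 3)*(c^2 - 6*c + 8) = (c - 4)*(c - 3)*(c - 2)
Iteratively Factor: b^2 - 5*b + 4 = (b - 1)*(b - 4)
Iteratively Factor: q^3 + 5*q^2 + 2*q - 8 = (q + 4)*(q^2 + q - 2) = (q + 2)*(q + 4)*(q - 1)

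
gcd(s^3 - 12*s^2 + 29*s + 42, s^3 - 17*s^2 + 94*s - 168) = s^2 - 13*s + 42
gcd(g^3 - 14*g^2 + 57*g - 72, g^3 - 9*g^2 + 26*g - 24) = g - 3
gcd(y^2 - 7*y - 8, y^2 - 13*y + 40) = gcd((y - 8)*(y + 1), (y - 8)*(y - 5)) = y - 8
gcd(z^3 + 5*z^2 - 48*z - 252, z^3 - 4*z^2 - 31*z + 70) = z - 7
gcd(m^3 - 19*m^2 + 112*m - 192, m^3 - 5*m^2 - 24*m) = m - 8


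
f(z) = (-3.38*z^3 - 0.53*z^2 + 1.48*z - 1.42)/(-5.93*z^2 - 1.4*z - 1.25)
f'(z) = (11.86*z + 1.4)*(-3.38*z^3 - 0.53*z^2 + 1.48*z - 1.42)/(-5.93*z^2 - 1.4*z - 1.25)^2 + (-10.14*z^2 - 1.06*z + 1.48)/(-5.93*z^2 - 1.4*z - 1.25)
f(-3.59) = -1.97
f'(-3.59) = 0.61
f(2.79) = 1.46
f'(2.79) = 0.59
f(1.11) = 0.50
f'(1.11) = 0.49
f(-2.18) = -1.06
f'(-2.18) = 0.70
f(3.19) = 1.69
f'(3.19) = 0.59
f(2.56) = 1.32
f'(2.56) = 0.59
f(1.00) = 0.45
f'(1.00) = 0.44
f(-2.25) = -1.10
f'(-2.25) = 0.69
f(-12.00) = -6.85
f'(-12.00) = 0.57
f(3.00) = 1.58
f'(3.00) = 0.59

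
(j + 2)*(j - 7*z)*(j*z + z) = j^3*z - 7*j^2*z^2 + 3*j^2*z - 21*j*z^2 + 2*j*z - 14*z^2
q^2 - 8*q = q*(q - 8)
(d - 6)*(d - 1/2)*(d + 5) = d^3 - 3*d^2/2 - 59*d/2 + 15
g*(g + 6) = g^2 + 6*g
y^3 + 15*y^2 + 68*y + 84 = (y + 2)*(y + 6)*(y + 7)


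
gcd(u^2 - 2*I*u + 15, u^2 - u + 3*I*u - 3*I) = u + 3*I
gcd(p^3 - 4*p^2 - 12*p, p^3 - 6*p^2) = p^2 - 6*p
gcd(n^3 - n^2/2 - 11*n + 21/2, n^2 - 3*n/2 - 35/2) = n + 7/2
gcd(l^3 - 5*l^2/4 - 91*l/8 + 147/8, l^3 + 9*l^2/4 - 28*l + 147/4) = l^2 - 19*l/4 + 21/4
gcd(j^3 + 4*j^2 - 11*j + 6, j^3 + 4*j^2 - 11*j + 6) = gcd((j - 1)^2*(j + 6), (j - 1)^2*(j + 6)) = j^3 + 4*j^2 - 11*j + 6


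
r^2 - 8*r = r*(r - 8)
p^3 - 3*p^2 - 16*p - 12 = (p - 6)*(p + 1)*(p + 2)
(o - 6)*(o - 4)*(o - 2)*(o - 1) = o^4 - 13*o^3 + 56*o^2 - 92*o + 48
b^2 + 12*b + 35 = (b + 5)*(b + 7)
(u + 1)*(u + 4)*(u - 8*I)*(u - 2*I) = u^4 + 5*u^3 - 10*I*u^3 - 12*u^2 - 50*I*u^2 - 80*u - 40*I*u - 64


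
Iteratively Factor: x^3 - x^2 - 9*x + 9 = (x - 1)*(x^2 - 9) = (x - 3)*(x - 1)*(x + 3)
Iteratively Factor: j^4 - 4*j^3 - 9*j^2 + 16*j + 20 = (j + 1)*(j^3 - 5*j^2 - 4*j + 20) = (j - 2)*(j + 1)*(j^2 - 3*j - 10) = (j - 5)*(j - 2)*(j + 1)*(j + 2)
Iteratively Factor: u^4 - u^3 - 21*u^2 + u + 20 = (u + 1)*(u^3 - 2*u^2 - 19*u + 20) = (u + 1)*(u + 4)*(u^2 - 6*u + 5) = (u - 1)*(u + 1)*(u + 4)*(u - 5)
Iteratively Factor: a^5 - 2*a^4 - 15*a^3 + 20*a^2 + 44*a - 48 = (a - 1)*(a^4 - a^3 - 16*a^2 + 4*a + 48) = (a - 4)*(a - 1)*(a^3 + 3*a^2 - 4*a - 12) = (a - 4)*(a - 1)*(a + 3)*(a^2 - 4) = (a - 4)*(a - 1)*(a + 2)*(a + 3)*(a - 2)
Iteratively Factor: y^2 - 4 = (y - 2)*(y + 2)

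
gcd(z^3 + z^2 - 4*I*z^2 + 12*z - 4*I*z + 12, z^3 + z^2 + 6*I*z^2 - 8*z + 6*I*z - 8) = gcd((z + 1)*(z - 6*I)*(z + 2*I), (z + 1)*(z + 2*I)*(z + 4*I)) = z^2 + z*(1 + 2*I) + 2*I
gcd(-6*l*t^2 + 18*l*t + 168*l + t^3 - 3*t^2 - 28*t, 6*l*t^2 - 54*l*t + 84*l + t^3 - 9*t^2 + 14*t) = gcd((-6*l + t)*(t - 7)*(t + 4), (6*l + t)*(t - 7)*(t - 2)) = t - 7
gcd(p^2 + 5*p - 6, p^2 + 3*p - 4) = p - 1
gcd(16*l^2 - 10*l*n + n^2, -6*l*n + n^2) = 1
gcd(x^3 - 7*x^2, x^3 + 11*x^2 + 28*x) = x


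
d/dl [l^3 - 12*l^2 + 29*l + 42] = 3*l^2 - 24*l + 29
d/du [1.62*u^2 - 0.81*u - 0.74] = 3.24*u - 0.81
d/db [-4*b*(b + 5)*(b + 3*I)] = -12*b^2 - b*(40 + 24*I) - 60*I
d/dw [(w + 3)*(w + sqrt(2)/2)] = 2*w + sqrt(2)/2 + 3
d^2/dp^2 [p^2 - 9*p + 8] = 2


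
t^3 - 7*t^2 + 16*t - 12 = (t - 3)*(t - 2)^2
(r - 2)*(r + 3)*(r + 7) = r^3 + 8*r^2 + r - 42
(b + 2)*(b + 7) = b^2 + 9*b + 14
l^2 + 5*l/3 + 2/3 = (l + 2/3)*(l + 1)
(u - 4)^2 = u^2 - 8*u + 16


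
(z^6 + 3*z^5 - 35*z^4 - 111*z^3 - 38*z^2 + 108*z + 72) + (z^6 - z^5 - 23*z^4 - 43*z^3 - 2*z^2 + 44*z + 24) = 2*z^6 + 2*z^5 - 58*z^4 - 154*z^3 - 40*z^2 + 152*z + 96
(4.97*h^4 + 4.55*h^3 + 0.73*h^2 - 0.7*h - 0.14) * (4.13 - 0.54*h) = -2.6838*h^5 + 18.0691*h^4 + 18.3973*h^3 + 3.3929*h^2 - 2.8154*h - 0.5782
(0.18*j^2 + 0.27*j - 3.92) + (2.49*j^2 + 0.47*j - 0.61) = 2.67*j^2 + 0.74*j - 4.53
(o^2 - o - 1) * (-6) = -6*o^2 + 6*o + 6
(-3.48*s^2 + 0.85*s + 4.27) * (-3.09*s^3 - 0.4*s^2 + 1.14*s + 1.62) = 10.7532*s^5 - 1.2345*s^4 - 17.5015*s^3 - 6.3766*s^2 + 6.2448*s + 6.9174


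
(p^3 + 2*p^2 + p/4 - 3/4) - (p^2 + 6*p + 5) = p^3 + p^2 - 23*p/4 - 23/4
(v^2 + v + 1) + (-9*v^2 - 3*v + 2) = -8*v^2 - 2*v + 3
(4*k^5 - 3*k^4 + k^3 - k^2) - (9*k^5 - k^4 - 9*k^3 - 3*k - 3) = -5*k^5 - 2*k^4 + 10*k^3 - k^2 + 3*k + 3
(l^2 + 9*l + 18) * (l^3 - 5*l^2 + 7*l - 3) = l^5 + 4*l^4 - 20*l^3 - 30*l^2 + 99*l - 54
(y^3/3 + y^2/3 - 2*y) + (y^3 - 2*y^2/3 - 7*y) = 4*y^3/3 - y^2/3 - 9*y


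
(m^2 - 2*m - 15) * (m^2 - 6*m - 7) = m^4 - 8*m^3 - 10*m^2 + 104*m + 105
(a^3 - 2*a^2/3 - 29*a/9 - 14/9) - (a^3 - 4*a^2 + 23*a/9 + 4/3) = 10*a^2/3 - 52*a/9 - 26/9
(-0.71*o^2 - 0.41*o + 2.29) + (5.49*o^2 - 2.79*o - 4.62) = 4.78*o^2 - 3.2*o - 2.33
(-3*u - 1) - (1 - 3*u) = -2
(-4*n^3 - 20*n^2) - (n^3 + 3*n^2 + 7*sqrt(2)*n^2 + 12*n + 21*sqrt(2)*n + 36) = -5*n^3 - 23*n^2 - 7*sqrt(2)*n^2 - 21*sqrt(2)*n - 12*n - 36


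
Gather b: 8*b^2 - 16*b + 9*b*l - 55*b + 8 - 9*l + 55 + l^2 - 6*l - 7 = 8*b^2 + b*(9*l - 71) + l^2 - 15*l + 56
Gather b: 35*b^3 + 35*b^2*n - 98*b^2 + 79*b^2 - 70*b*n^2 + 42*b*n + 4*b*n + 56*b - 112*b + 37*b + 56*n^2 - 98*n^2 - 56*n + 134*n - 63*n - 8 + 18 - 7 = 35*b^3 + b^2*(35*n - 19) + b*(-70*n^2 + 46*n - 19) - 42*n^2 + 15*n + 3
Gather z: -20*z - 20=-20*z - 20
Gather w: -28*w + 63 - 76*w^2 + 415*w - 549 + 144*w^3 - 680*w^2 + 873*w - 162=144*w^3 - 756*w^2 + 1260*w - 648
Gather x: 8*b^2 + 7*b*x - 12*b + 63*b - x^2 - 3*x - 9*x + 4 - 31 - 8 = 8*b^2 + 51*b - x^2 + x*(7*b - 12) - 35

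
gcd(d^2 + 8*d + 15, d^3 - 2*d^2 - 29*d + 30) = d + 5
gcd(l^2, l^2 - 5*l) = l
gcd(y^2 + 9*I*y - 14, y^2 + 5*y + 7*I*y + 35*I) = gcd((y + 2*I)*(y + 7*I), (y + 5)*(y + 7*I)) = y + 7*I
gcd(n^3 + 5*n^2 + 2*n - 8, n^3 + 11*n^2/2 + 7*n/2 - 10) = n^2 + 3*n - 4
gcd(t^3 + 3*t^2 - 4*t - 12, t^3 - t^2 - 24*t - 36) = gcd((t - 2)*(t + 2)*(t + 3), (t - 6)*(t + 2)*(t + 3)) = t^2 + 5*t + 6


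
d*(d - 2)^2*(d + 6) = d^4 + 2*d^3 - 20*d^2 + 24*d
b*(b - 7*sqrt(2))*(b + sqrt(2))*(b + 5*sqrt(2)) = b^4 - sqrt(2)*b^3 - 74*b^2 - 70*sqrt(2)*b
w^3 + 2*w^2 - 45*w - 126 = (w - 7)*(w + 3)*(w + 6)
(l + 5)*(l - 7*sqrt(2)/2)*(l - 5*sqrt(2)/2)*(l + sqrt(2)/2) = l^4 - 11*sqrt(2)*l^3/2 + 5*l^3 - 55*sqrt(2)*l^2/2 + 23*l^2/2 + 35*sqrt(2)*l/4 + 115*l/2 + 175*sqrt(2)/4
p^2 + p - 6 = (p - 2)*(p + 3)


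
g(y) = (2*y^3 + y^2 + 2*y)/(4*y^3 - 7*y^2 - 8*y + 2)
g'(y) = (-12*y^2 + 14*y + 8)*(2*y^3 + y^2 + 2*y)/(4*y^3 - 7*y^2 - 8*y + 2)^2 + (6*y^2 + 2*y + 2)/(4*y^3 - 7*y^2 - 8*y + 2)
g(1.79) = -1.55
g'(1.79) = -2.81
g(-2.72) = 0.35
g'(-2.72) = 0.01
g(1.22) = -0.69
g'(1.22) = -0.77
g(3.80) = 1.46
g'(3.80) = -0.75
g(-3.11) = 0.35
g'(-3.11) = -0.00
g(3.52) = 1.73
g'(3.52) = -1.22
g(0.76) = -0.47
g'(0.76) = -0.24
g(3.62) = 1.62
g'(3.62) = -1.01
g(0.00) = 0.00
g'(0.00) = 1.00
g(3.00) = 3.00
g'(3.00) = -4.87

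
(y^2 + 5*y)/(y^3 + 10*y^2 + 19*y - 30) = y/(y^2 + 5*y - 6)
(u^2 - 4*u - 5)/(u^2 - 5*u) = (u + 1)/u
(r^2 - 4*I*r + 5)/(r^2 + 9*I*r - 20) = (r^2 - 4*I*r + 5)/(r^2 + 9*I*r - 20)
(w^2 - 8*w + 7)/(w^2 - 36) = (w^2 - 8*w + 7)/(w^2 - 36)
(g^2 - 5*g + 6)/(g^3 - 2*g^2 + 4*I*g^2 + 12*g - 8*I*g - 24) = (g - 3)/(g^2 + 4*I*g + 12)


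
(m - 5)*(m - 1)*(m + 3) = m^3 - 3*m^2 - 13*m + 15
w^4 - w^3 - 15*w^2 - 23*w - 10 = (w - 5)*(w + 1)^2*(w + 2)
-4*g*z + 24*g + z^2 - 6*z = (-4*g + z)*(z - 6)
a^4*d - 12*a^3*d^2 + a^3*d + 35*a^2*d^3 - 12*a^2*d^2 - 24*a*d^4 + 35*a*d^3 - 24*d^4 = (a - 8*d)*(a - 3*d)*(a - d)*(a*d + d)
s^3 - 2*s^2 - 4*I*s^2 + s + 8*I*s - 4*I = (s - 1)^2*(s - 4*I)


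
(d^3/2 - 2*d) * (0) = 0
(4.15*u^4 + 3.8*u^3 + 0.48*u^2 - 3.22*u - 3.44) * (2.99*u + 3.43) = 12.4085*u^5 + 25.5965*u^4 + 14.4692*u^3 - 7.9814*u^2 - 21.3302*u - 11.7992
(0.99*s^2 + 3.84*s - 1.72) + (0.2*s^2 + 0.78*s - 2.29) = 1.19*s^2 + 4.62*s - 4.01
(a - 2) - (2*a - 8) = 6 - a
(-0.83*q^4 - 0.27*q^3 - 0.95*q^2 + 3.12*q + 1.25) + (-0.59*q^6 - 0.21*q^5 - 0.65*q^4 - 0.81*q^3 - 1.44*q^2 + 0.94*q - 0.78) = -0.59*q^6 - 0.21*q^5 - 1.48*q^4 - 1.08*q^3 - 2.39*q^2 + 4.06*q + 0.47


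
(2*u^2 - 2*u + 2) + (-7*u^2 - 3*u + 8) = -5*u^2 - 5*u + 10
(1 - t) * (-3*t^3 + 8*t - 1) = 3*t^4 - 3*t^3 - 8*t^2 + 9*t - 1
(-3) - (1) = -4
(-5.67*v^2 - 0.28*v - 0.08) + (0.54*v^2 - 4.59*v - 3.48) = -5.13*v^2 - 4.87*v - 3.56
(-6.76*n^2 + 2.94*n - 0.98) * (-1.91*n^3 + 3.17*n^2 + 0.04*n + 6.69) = 12.9116*n^5 - 27.0446*n^4 + 10.9212*n^3 - 48.2134*n^2 + 19.6294*n - 6.5562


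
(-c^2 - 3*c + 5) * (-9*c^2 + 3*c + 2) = 9*c^4 + 24*c^3 - 56*c^2 + 9*c + 10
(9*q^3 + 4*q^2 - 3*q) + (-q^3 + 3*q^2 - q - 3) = 8*q^3 + 7*q^2 - 4*q - 3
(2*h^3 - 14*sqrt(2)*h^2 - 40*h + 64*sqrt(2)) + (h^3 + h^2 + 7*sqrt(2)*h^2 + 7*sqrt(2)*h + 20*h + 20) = 3*h^3 - 7*sqrt(2)*h^2 + h^2 - 20*h + 7*sqrt(2)*h + 20 + 64*sqrt(2)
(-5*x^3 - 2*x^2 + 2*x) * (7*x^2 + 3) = -35*x^5 - 14*x^4 - x^3 - 6*x^2 + 6*x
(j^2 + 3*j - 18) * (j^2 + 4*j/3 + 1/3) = j^4 + 13*j^3/3 - 41*j^2/3 - 23*j - 6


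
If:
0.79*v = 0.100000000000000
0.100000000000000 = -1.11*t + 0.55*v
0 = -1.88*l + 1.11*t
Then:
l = -0.02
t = -0.03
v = 0.13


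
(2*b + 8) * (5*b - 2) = 10*b^2 + 36*b - 16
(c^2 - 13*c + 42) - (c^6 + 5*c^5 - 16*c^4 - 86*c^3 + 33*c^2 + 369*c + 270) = -c^6 - 5*c^5 + 16*c^4 + 86*c^3 - 32*c^2 - 382*c - 228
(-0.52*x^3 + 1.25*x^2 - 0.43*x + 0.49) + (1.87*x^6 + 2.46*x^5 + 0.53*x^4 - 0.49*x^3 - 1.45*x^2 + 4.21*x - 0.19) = 1.87*x^6 + 2.46*x^5 + 0.53*x^4 - 1.01*x^3 - 0.2*x^2 + 3.78*x + 0.3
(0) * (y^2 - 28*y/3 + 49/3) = 0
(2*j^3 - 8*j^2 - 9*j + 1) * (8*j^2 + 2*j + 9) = 16*j^5 - 60*j^4 - 70*j^3 - 82*j^2 - 79*j + 9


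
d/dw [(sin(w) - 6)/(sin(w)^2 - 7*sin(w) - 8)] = (12*sin(w) + cos(w)^2 - 51)*cos(w)/((sin(w) - 8)^2*(sin(w) + 1)^2)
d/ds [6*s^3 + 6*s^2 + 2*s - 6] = 18*s^2 + 12*s + 2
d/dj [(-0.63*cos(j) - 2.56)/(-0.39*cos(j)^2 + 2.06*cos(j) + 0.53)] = (0.2457*cos(j)^2 + 1.9968*cos(j) - 4.9397)*sin(j)/(0.1521*cos(j)^4 - 1.6068*cos(j)^3 + 3.8302*cos(j)^2 + 2.1836*cos(j) + 0.2809)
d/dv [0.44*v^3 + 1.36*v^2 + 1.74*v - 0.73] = 1.32*v^2 + 2.72*v + 1.74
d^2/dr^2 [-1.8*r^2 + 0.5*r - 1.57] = -3.60000000000000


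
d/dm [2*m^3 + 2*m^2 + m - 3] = 6*m^2 + 4*m + 1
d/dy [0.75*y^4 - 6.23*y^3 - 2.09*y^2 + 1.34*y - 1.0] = 3.0*y^3 - 18.69*y^2 - 4.18*y + 1.34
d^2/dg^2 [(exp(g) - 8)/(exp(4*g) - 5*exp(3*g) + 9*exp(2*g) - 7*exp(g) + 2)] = (9*exp(4*g) - 147*exp(3*g) + 396*exp(2*g) - 234*exp(g) - 108)*exp(g)/(exp(8*g) - 11*exp(7*g) + 52*exp(6*g) - 138*exp(5*g) + 225*exp(4*g) - 231*exp(3*g) + 146*exp(2*g) - 52*exp(g) + 8)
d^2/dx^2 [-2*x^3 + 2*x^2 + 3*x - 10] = 4 - 12*x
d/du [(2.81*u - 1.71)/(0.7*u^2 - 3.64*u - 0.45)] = (-1.967*u^2 + 2.394*u - 7.4889)/(0.49*u^4 - 5.096*u^3 + 12.6196*u^2 + 3.276*u + 0.2025)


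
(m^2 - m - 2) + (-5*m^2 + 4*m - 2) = -4*m^2 + 3*m - 4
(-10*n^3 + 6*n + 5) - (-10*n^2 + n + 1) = -10*n^3 + 10*n^2 + 5*n + 4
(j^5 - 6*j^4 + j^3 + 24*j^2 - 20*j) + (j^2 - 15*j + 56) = j^5 - 6*j^4 + j^3 + 25*j^2 - 35*j + 56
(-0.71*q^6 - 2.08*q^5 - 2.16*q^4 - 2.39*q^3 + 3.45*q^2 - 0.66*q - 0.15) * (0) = 0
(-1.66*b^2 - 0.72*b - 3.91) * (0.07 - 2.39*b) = 3.9674*b^3 + 1.6046*b^2 + 9.2945*b - 0.2737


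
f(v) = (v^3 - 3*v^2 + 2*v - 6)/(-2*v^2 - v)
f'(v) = (4*v + 1)*(v^3 - 3*v^2 + 2*v - 6)/(-2*v^2 - v)^2 + (3*v^2 - 6*v + 2)/(-2*v^2 - v)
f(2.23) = 0.44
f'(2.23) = -0.65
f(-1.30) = 7.63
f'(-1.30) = 8.25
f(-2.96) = 4.40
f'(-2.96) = 0.12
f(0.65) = 3.81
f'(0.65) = -8.75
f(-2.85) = 4.42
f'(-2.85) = 0.19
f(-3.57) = 4.42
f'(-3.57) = -0.14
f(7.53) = -2.20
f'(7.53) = -0.48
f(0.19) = 21.82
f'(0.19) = -150.16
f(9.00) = -2.91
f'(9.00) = -0.49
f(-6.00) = 5.18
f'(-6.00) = -0.41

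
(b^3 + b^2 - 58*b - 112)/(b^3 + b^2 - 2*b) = (b^2 - b - 56)/(b*(b - 1))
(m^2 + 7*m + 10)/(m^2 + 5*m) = (m + 2)/m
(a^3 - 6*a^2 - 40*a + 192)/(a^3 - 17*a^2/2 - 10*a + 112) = 2*(a + 6)/(2*a + 7)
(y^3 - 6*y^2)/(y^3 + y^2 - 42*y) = y/(y + 7)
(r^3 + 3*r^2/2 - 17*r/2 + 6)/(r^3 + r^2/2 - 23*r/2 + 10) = (2*r - 3)/(2*r - 5)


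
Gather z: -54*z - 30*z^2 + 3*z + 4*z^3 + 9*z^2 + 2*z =4*z^3 - 21*z^2 - 49*z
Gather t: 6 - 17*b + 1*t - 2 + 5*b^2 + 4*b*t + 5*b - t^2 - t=5*b^2 + 4*b*t - 12*b - t^2 + 4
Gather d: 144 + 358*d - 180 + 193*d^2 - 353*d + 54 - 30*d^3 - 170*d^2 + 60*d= -30*d^3 + 23*d^2 + 65*d + 18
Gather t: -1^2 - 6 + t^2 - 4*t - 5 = t^2 - 4*t - 12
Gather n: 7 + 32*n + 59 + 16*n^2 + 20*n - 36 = 16*n^2 + 52*n + 30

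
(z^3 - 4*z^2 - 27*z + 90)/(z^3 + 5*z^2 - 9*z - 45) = (z - 6)/(z + 3)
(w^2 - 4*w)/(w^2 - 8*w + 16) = w/(w - 4)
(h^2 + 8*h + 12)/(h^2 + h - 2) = (h + 6)/(h - 1)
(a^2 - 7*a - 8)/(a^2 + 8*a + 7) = (a - 8)/(a + 7)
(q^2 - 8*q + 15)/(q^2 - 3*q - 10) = (q - 3)/(q + 2)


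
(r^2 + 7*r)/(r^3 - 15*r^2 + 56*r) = (r + 7)/(r^2 - 15*r + 56)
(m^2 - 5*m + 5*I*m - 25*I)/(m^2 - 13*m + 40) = (m + 5*I)/(m - 8)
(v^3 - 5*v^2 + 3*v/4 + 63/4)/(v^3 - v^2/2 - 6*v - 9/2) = (v - 7/2)/(v + 1)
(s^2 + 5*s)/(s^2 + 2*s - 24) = s*(s + 5)/(s^2 + 2*s - 24)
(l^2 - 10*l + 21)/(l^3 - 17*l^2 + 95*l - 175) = (l - 3)/(l^2 - 10*l + 25)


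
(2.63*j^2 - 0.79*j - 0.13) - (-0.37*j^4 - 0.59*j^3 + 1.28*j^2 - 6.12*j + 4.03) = 0.37*j^4 + 0.59*j^3 + 1.35*j^2 + 5.33*j - 4.16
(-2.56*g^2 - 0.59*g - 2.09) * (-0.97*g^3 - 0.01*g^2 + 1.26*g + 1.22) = 2.4832*g^5 + 0.5979*g^4 - 1.1924*g^3 - 3.8457*g^2 - 3.3532*g - 2.5498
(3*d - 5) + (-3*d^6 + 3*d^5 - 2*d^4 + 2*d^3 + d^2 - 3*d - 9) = -3*d^6 + 3*d^5 - 2*d^4 + 2*d^3 + d^2 - 14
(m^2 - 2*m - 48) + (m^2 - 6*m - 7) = 2*m^2 - 8*m - 55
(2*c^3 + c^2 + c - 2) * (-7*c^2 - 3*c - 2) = -14*c^5 - 13*c^4 - 14*c^3 + 9*c^2 + 4*c + 4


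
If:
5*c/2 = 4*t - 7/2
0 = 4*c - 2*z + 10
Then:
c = z/2 - 5/2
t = 5*z/16 - 11/16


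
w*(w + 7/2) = w^2 + 7*w/2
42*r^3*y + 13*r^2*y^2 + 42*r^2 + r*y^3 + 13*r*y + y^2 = (6*r + y)*(7*r + y)*(r*y + 1)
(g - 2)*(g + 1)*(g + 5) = g^3 + 4*g^2 - 7*g - 10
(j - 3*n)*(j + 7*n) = j^2 + 4*j*n - 21*n^2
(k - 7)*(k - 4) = k^2 - 11*k + 28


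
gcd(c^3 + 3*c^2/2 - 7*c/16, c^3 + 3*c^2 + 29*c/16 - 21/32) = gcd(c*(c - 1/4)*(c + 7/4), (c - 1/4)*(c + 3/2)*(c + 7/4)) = c^2 + 3*c/2 - 7/16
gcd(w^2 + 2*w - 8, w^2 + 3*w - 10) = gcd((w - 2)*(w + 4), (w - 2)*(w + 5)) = w - 2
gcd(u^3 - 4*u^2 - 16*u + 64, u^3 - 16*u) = u^2 - 16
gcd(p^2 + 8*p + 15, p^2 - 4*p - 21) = p + 3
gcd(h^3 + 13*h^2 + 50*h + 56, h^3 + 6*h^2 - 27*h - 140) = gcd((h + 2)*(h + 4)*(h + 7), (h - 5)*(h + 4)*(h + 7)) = h^2 + 11*h + 28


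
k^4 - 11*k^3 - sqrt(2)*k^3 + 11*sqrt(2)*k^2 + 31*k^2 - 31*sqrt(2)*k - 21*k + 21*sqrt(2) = (k - 7)*(k - 3)*(k - 1)*(k - sqrt(2))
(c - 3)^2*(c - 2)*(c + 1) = c^4 - 7*c^3 + 13*c^2 + 3*c - 18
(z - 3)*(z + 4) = z^2 + z - 12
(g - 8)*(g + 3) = g^2 - 5*g - 24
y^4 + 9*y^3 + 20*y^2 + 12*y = y*(y + 1)*(y + 2)*(y + 6)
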